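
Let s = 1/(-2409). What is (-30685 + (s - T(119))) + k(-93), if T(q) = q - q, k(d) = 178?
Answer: -73491364/2409 ≈ -30507.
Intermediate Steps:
s = -1/2409 ≈ -0.00041511
T(q) = 0
(-30685 + (s - T(119))) + k(-93) = (-30685 + (-1/2409 - 1*0)) + 178 = (-30685 + (-1/2409 + 0)) + 178 = (-30685 - 1/2409) + 178 = -73920166/2409 + 178 = -73491364/2409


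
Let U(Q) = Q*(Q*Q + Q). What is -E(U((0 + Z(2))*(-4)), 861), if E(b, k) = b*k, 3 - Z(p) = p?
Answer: 41328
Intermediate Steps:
Z(p) = 3 - p
U(Q) = Q*(Q + Q²) (U(Q) = Q*(Q² + Q) = Q*(Q + Q²))
-E(U((0 + Z(2))*(-4)), 861) = -((0 + (3 - 1*2))*(-4))²*(1 + (0 + (3 - 1*2))*(-4))*861 = -((0 + (3 - 2))*(-4))²*(1 + (0 + (3 - 2))*(-4))*861 = -((0 + 1)*(-4))²*(1 + (0 + 1)*(-4))*861 = -(1*(-4))²*(1 + 1*(-4))*861 = -(-4)²*(1 - 4)*861 = -16*(-3)*861 = -(-48)*861 = -1*(-41328) = 41328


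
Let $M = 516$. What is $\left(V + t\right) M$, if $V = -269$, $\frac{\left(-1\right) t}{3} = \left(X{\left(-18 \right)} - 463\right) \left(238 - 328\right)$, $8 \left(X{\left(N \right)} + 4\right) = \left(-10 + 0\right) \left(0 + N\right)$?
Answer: $-62066544$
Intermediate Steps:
$X{\left(N \right)} = -4 - \frac{5 N}{4}$ ($X{\left(N \right)} = -4 + \frac{\left(-10 + 0\right) \left(0 + N\right)}{8} = -4 + \frac{\left(-10\right) N}{8} = -4 - \frac{5 N}{4}$)
$t = -120015$ ($t = - 3 \left(\left(-4 - - \frac{45}{2}\right) - 463\right) \left(238 - 328\right) = - 3 \left(\left(-4 + \frac{45}{2}\right) - 463\right) \left(-90\right) = - 3 \left(\frac{37}{2} - 463\right) \left(-90\right) = - 3 \left(\left(- \frac{889}{2}\right) \left(-90\right)\right) = \left(-3\right) 40005 = -120015$)
$\left(V + t\right) M = \left(-269 - 120015\right) 516 = \left(-120284\right) 516 = -62066544$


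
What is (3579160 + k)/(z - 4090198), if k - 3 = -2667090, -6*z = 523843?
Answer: -5472438/25065031 ≈ -0.21833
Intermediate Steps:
z = -523843/6 (z = -1/6*523843 = -523843/6 ≈ -87307.)
k = -2667087 (k = 3 - 2667090 = -2667087)
(3579160 + k)/(z - 4090198) = (3579160 - 2667087)/(-523843/6 - 4090198) = 912073/(-25065031/6) = 912073*(-6/25065031) = -5472438/25065031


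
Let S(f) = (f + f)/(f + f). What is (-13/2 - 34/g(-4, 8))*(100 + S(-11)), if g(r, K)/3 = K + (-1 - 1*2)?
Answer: -26563/30 ≈ -885.43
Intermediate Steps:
g(r, K) = -9 + 3*K (g(r, K) = 3*(K + (-1 - 1*2)) = 3*(K + (-1 - 2)) = 3*(K - 3) = 3*(-3 + K) = -9 + 3*K)
S(f) = 1 (S(f) = (2*f)/((2*f)) = (2*f)*(1/(2*f)) = 1)
(-13/2 - 34/g(-4, 8))*(100 + S(-11)) = (-13/2 - 34/(-9 + 3*8))*(100 + 1) = (-13*½ - 34/(-9 + 24))*101 = (-13/2 - 34/15)*101 = -263/30*101 = -26563/30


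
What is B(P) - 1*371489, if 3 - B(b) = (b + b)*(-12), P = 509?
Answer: -359270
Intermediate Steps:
B(b) = 3 + 24*b (B(b) = 3 - (b + b)*(-12) = 3 - 2*b*(-12) = 3 - (-24)*b = 3 + 24*b)
B(P) - 1*371489 = (3 + 24*509) - 1*371489 = (3 + 12216) - 371489 = 12219 - 371489 = -359270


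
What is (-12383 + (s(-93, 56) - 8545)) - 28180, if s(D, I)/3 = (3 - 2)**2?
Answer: -49105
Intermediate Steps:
s(D, I) = 3 (s(D, I) = 3*(3 - 2)**2 = 3*1**2 = 3*1 = 3)
(-12383 + (s(-93, 56) - 8545)) - 28180 = (-12383 + (3 - 8545)) - 28180 = (-12383 - 8542) - 28180 = -20925 - 28180 = -49105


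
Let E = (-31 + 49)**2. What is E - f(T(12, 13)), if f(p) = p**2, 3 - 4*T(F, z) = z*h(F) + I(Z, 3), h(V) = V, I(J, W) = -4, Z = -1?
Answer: -17017/16 ≈ -1063.6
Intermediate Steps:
T(F, z) = 7/4 - F*z/4 (T(F, z) = 3/4 - (z*F - 4)/4 = 3/4 - (F*z - 4)/4 = 3/4 - (-4 + F*z)/4 = 3/4 + (1 - F*z/4) = 7/4 - F*z/4)
E = 324 (E = 18**2 = 324)
E - f(T(12, 13)) = 324 - (7/4 - 1/4*12*13)**2 = 324 - (7/4 - 39)**2 = 324 - (-149/4)**2 = 324 - 1*22201/16 = 324 - 22201/16 = -17017/16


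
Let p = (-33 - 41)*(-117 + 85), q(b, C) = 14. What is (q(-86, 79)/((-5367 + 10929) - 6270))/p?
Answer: -7/838272 ≈ -8.3505e-6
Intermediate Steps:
p = 2368 (p = -74*(-32) = 2368)
(q(-86, 79)/((-5367 + 10929) - 6270))/p = (14/((-5367 + 10929) - 6270))/2368 = (14/(5562 - 6270))*(1/2368) = (14/(-708))*(1/2368) = (14*(-1/708))*(1/2368) = -7/354*1/2368 = -7/838272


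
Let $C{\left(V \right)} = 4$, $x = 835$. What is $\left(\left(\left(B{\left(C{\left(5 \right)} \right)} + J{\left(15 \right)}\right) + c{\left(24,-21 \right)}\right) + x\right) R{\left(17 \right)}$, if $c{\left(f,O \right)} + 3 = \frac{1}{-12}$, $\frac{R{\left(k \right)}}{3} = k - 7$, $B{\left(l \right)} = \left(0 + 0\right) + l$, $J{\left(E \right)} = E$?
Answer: $\frac{51055}{2} \approx 25528.0$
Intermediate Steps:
$B{\left(l \right)} = l$ ($B{\left(l \right)} = 0 + l = l$)
$R{\left(k \right)} = -21 + 3 k$ ($R{\left(k \right)} = 3 \left(k - 7\right) = 3 \left(-7 + k\right) = -21 + 3 k$)
$c{\left(f,O \right)} = - \frac{37}{12}$ ($c{\left(f,O \right)} = -3 + \frac{1}{-12} = -3 - \frac{1}{12} = - \frac{37}{12}$)
$\left(\left(\left(B{\left(C{\left(5 \right)} \right)} + J{\left(15 \right)}\right) + c{\left(24,-21 \right)}\right) + x\right) R{\left(17 \right)} = \left(\left(\left(4 + 15\right) - \frac{37}{12}\right) + 835\right) \left(-21 + 3 \cdot 17\right) = \left(\left(19 - \frac{37}{12}\right) + 835\right) \left(-21 + 51\right) = \left(\frac{191}{12} + 835\right) 30 = \frac{10211}{12} \cdot 30 = \frac{51055}{2}$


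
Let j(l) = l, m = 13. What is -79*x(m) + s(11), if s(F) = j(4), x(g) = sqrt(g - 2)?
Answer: 4 - 79*sqrt(11) ≈ -258.01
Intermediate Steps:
x(g) = sqrt(-2 + g)
s(F) = 4
-79*x(m) + s(11) = -79*sqrt(-2 + 13) + 4 = -79*sqrt(11) + 4 = 4 - 79*sqrt(11)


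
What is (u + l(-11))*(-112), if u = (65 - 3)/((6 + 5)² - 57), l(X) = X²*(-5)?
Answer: 135303/2 ≈ 67652.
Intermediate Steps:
l(X) = -5*X²
u = 31/32 (u = 62/(11² - 57) = 62/(121 - 57) = 62/64 = 62*(1/64) = 31/32 ≈ 0.96875)
(u + l(-11))*(-112) = (31/32 - 5*(-11)²)*(-112) = (31/32 - 5*121)*(-112) = (31/32 - 605)*(-112) = -19329/32*(-112) = 135303/2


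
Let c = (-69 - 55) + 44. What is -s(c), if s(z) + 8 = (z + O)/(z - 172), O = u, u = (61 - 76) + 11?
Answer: 23/3 ≈ 7.6667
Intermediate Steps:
c = -80 (c = -124 + 44 = -80)
u = -4 (u = -15 + 11 = -4)
O = -4
s(z) = -8 + (-4 + z)/(-172 + z) (s(z) = -8 + (z - 4)/(z - 172) = -8 + (-4 + z)/(-172 + z))
-s(c) = -7*(196 - 1*(-80))/(-172 - 80) = -7*(196 + 80)/(-252) = -7*(-1)*276/252 = -1*(-23/3) = 23/3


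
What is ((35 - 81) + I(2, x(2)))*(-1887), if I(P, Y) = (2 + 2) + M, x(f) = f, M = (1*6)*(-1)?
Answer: 90576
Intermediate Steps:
M = -6 (M = 6*(-1) = -6)
I(P, Y) = -2 (I(P, Y) = (2 + 2) - 6 = 4 - 6 = -2)
((35 - 81) + I(2, x(2)))*(-1887) = ((35 - 81) - 2)*(-1887) = (-46 - 2)*(-1887) = -48*(-1887) = 90576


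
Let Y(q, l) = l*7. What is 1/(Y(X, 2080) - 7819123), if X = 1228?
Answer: -1/7804563 ≈ -1.2813e-7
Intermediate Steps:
Y(q, l) = 7*l
1/(Y(X, 2080) - 7819123) = 1/(7*2080 - 7819123) = 1/(14560 - 7819123) = 1/(-7804563) = -1/7804563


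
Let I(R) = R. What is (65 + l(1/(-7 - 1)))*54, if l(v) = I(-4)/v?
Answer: 5238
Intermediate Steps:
l(v) = -4/v
(65 + l(1/(-7 - 1)))*54 = (65 - 4/(1/(-7 - 1)))*54 = (65 - 4/(1/(-8)))*54 = (65 - 4/(-1/8))*54 = (65 - 4*(-8))*54 = (65 + 32)*54 = 97*54 = 5238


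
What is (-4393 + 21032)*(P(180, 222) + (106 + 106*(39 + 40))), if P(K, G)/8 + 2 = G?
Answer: 170383360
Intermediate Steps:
P(K, G) = -16 + 8*G
(-4393 + 21032)*(P(180, 222) + (106 + 106*(39 + 40))) = (-4393 + 21032)*((-16 + 8*222) + (106 + 106*(39 + 40))) = 16639*((-16 + 1776) + (106 + 106*79)) = 16639*(1760 + (106 + 8374)) = 16639*(1760 + 8480) = 16639*10240 = 170383360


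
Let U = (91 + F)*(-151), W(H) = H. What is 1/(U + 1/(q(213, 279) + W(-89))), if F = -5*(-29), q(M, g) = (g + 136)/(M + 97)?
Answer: -5435/193681722 ≈ -2.8062e-5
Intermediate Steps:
q(M, g) = (136 + g)/(97 + M)
F = 145
U = -35636 (U = (91 + 145)*(-151) = 236*(-151) = -35636)
1/(U + 1/(q(213, 279) + W(-89))) = 1/(-35636 + 1/((136 + 279)/(97 + 213) - 89)) = 1/(-35636 + 1/(415/310 - 89)) = 1/(-35636 + 1/((1/310)*415 - 89)) = 1/(-35636 + 1/(83/62 - 89)) = 1/(-35636 + 1/(-5435/62)) = 1/(-35636 - 62/5435) = 1/(-193681722/5435) = -5435/193681722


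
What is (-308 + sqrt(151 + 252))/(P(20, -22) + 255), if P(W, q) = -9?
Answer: -154/123 + sqrt(403)/246 ≈ -1.1704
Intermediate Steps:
(-308 + sqrt(151 + 252))/(P(20, -22) + 255) = (-308 + sqrt(151 + 252))/(-9 + 255) = (-308 + sqrt(403))/246 = (-308 + sqrt(403))*(1/246) = -154/123 + sqrt(403)/246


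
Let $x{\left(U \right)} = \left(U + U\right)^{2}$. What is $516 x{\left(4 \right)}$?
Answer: $33024$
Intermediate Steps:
$x{\left(U \right)} = 4 U^{2}$ ($x{\left(U \right)} = \left(2 U\right)^{2} = 4 U^{2}$)
$516 x{\left(4 \right)} = 516 \cdot 4 \cdot 4^{2} = 516 \cdot 4 \cdot 16 = 516 \cdot 64 = 33024$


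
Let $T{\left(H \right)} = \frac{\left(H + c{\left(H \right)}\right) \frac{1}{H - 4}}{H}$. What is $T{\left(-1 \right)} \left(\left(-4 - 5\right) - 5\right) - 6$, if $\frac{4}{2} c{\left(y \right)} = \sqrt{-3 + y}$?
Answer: $- \frac{16}{5} - \frac{14 i}{5} \approx -3.2 - 2.8 i$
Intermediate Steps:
$c{\left(y \right)} = \frac{\sqrt{-3 + y}}{2}$
$T{\left(H \right)} = \frac{H + \frac{\sqrt{-3 + H}}{2}}{H \left(-4 + H\right)}$ ($T{\left(H \right)} = \frac{\left(H + \frac{\sqrt{-3 + H}}{2}\right) \frac{1}{H - 4}}{H} = \frac{\left(H + \frac{\sqrt{-3 + H}}{2}\right) \frac{1}{-4 + H}}{H} = \frac{\frac{1}{-4 + H} \left(H + \frac{\sqrt{-3 + H}}{2}\right)}{H} = \frac{H + \frac{\sqrt{-3 + H}}{2}}{H \left(-4 + H\right)}$)
$T{\left(-1 \right)} \left(\left(-4 - 5\right) - 5\right) - 6 = \frac{-1 + \frac{\sqrt{-3 - 1}}{2}}{\left(-1\right) \left(-4 - 1\right)} \left(\left(-4 - 5\right) - 5\right) - 6 = - \frac{-1 + \frac{\sqrt{-4}}{2}}{-5} \left(-9 - 5\right) - 6 = \left(-1\right) \left(- \frac{1}{5}\right) \left(-1 + \frac{2 i}{2}\right) \left(-14\right) - 6 = \left(-1\right) \left(- \frac{1}{5}\right) \left(-1 + i\right) \left(-14\right) - 6 = \left(- \frac{1}{5} + \frac{i}{5}\right) \left(-14\right) - 6 = \left(\frac{14}{5} - \frac{14 i}{5}\right) - 6 = - \frac{16}{5} - \frac{14 i}{5}$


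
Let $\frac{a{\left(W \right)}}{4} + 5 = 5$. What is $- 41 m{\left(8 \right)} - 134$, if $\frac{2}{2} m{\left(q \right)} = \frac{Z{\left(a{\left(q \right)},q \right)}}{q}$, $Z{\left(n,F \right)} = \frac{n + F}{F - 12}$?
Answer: $- \frac{495}{4} \approx -123.75$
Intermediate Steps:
$a{\left(W \right)} = 0$ ($a{\left(W \right)} = -20 + 4 \cdot 5 = -20 + 20 = 0$)
$Z{\left(n,F \right)} = \frac{F + n}{-12 + F}$ ($Z{\left(n,F \right)} = \frac{F + n}{F - 12} = \frac{F + n}{-12 + F}$)
$m{\left(q \right)} = \frac{1}{-12 + q}$ ($m{\left(q \right)} = \frac{\frac{1}{-12 + q} \left(q + 0\right)}{q} = \frac{\frac{1}{-12 + q} q}{q} = \frac{q \frac{1}{-12 + q}}{q} = \frac{1}{-12 + q}$)
$- 41 m{\left(8 \right)} - 134 = - \frac{41}{-12 + 8} - 134 = - \frac{41}{-4} - 134 = \left(-41\right) \left(- \frac{1}{4}\right) - 134 = \frac{41}{4} - 134 = - \frac{495}{4}$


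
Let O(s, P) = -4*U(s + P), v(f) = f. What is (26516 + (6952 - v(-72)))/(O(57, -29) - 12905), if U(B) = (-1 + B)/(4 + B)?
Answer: -268320/103267 ≈ -2.5983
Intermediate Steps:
U(B) = (-1 + B)/(4 + B)
O(s, P) = -4*(-1 + P + s)/(4 + P + s) (O(s, P) = -4*(-1 + (s + P))/(4 + (s + P)) = -4*(-1 + (P + s))/(4 + (P + s)) = -4*(-1 + P + s)/(4 + P + s))
(26516 + (6952 - v(-72)))/(O(57, -29) - 12905) = (26516 + (6952 - 1*(-72)))/(4*(1 - 1*(-29) - 1*57)/(4 - 29 + 57) - 12905) = (26516 + (6952 + 72))/(4*(1 + 29 - 57)/32 - 12905) = (26516 + 7024)/(4*(1/32)*(-27) - 12905) = 33540/(-27/8 - 12905) = 33540/(-103267/8) = 33540*(-8/103267) = -268320/103267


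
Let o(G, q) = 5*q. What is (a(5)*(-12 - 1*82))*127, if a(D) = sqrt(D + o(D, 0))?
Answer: -11938*sqrt(5) ≈ -26694.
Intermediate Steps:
a(D) = sqrt(D) (a(D) = sqrt(D + 5*0) = sqrt(D + 0) = sqrt(D))
(a(5)*(-12 - 1*82))*127 = (sqrt(5)*(-12 - 1*82))*127 = (sqrt(5)*(-12 - 82))*127 = (sqrt(5)*(-94))*127 = -94*sqrt(5)*127 = -11938*sqrt(5)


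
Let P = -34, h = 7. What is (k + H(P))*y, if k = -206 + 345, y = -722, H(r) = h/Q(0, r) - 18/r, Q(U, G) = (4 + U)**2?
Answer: -13743631/136 ≈ -1.0106e+5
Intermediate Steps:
H(r) = 7/16 - 18/r (H(r) = 7/((4 + 0)**2) - 18/r = 7/(4**2) - 18/r = 7/16 - 18/r)
k = 139
(k + H(P))*y = (139 + (7/16 - 18/(-34)))*(-722) = (139 + (7/16 - 18*(-1/34)))*(-722) = (139 + (7/16 + 9/17))*(-722) = (139 + 263/272)*(-722) = (38071/272)*(-722) = -13743631/136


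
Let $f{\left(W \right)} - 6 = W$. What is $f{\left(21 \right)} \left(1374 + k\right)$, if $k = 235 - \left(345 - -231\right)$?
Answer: $27891$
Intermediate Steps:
$f{\left(W \right)} = 6 + W$
$k = -341$ ($k = 235 - \left(345 + 231\right) = 235 - 576 = -341$)
$f{\left(21 \right)} \left(1374 + k\right) = \left(6 + 21\right) \left(1374 - 341\right) = 27 \cdot 1033 = 27891$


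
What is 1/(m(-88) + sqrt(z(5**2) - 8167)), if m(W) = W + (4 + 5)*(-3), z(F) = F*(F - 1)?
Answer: -5/904 - I*sqrt(7567)/20792 ≈ -0.005531 - 0.0041837*I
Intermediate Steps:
z(F) = F*(-1 + F)
m(W) = -27 + W (m(W) = W + 9*(-3) = W - 27 = -27 + W)
1/(m(-88) + sqrt(z(5**2) - 8167)) = 1/((-27 - 88) + sqrt(5**2*(-1 + 5**2) - 8167)) = 1/(-115 + sqrt(25*(-1 + 25) - 8167)) = 1/(-115 + sqrt(25*24 - 8167)) = 1/(-115 + sqrt(600 - 8167)) = 1/(-115 + sqrt(-7567)) = 1/(-115 + I*sqrt(7567))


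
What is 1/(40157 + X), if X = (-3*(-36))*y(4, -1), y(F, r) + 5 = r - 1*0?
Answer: 1/39509 ≈ 2.5311e-5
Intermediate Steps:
y(F, r) = -5 + r (y(F, r) = -5 + (r - 1*0) = -5 + (r + 0) = -5 + r)
X = -648 (X = (-3*(-36))*(-5 - 1) = 108*(-6) = -648)
1/(40157 + X) = 1/(40157 - 648) = 1/39509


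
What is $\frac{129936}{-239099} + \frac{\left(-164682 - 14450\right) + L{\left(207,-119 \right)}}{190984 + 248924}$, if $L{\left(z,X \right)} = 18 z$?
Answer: $- \frac{7078520363}{7512968778} \approx -0.94217$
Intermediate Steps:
$\frac{129936}{-239099} + \frac{\left(-164682 - 14450\right) + L{\left(207,-119 \right)}}{190984 + 248924} = \frac{129936}{-239099} + \frac{\left(-164682 - 14450\right) + 18 \cdot 207}{190984 + 248924} = 129936 \left(- \frac{1}{239099}\right) + \frac{-179132 + 3726}{439908} = - \frac{129936}{239099} - \frac{12529}{31422} = - \frac{7078520363}{7512968778}$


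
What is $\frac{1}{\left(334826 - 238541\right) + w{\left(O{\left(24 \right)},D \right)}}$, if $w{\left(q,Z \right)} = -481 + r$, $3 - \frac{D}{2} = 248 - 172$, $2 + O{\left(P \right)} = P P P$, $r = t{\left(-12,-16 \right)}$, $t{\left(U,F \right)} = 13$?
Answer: $\frac{1}{95817} \approx 1.0437 \cdot 10^{-5}$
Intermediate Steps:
$r = 13$
$O{\left(P \right)} = -2 + P^{3}$ ($O{\left(P \right)} = -2 + P P P = -2 + P^{2} P = -2 + P^{3}$)
$D = -146$ ($D = 6 - 2 \left(248 - 172\right) = 6 - 152 = -146$)
$w{\left(q,Z \right)} = -468$ ($w{\left(q,Z \right)} = -481 + 13 = -468$)
$\frac{1}{\left(334826 - 238541\right) + w{\left(O{\left(24 \right)},D \right)}} = \frac{1}{\left(334826 - 238541\right) - 468} = \frac{1}{96285 - 468} = \frac{1}{95817}$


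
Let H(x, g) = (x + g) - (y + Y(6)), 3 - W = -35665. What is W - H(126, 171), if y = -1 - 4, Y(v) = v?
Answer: 35372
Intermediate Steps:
W = 35668 (W = 3 - 1*(-35665) = 3 + 35665 = 35668)
y = -5
H(x, g) = -1 + g + x (H(x, g) = (x + g) - (-5 + 6) = (g + x) - 1*1 = (g + x) - 1 = -1 + g + x)
W - H(126, 171) = 35668 - (-1 + 171 + 126) = 35668 - 1*296 = 35668 - 296 = 35372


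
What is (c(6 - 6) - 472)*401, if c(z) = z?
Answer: -189272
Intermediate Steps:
(c(6 - 6) - 472)*401 = ((6 - 6) - 472)*401 = (0 - 472)*401 = -472*401 = -189272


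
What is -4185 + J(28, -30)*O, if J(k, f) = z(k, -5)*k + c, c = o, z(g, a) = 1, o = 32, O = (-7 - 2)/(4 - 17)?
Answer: -53865/13 ≈ -4143.5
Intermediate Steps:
O = 9/13 (O = -9/(-13) = -9*(-1/13) = 9/13 ≈ 0.69231)
c = 32
J(k, f) = 32 + k (J(k, f) = 1*k + 32 = k + 32 = 32 + k)
-4185 + J(28, -30)*O = -4185 + (32 + 28)*(9/13) = -4185 + 60*(9/13) = -4185 + 540/13 = -53865/13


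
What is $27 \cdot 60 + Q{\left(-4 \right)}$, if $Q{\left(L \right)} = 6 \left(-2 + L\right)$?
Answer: $1584$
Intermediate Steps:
$Q{\left(L \right)} = -12 + 6 L$
$27 \cdot 60 + Q{\left(-4 \right)} = 27 \cdot 60 + \left(-12 + 6 \left(-4\right)\right) = 1620 - 36 = 1584$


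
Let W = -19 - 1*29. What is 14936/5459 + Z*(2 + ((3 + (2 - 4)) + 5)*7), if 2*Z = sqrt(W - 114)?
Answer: 14936/5459 + 198*I*sqrt(2) ≈ 2.736 + 280.01*I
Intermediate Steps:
W = -48 (W = -19 - 29 = -48)
Z = 9*I*sqrt(2)/2 (Z = sqrt(-48 - 114)/2 = sqrt(-162)/2 = (9*I*sqrt(2))/2 = 9*I*sqrt(2)/2 ≈ 6.364*I)
14936/5459 + Z*(2 + ((3 + (2 - 4)) + 5)*7) = 14936/5459 + (9*I*sqrt(2)/2)*(2 + ((3 + (2 - 4)) + 5)*7) = 14936*(1/5459) + (9*I*sqrt(2)/2)*(2 + ((3 - 2) + 5)*7) = 14936/5459 + (9*I*sqrt(2)/2)*(2 + (1 + 5)*7) = 14936/5459 + (9*I*sqrt(2)/2)*(2 + 6*7) = 14936/5459 + (9*I*sqrt(2)/2)*(2 + 42) = 14936/5459 + (9*I*sqrt(2)/2)*44 = 14936/5459 + 198*I*sqrt(2)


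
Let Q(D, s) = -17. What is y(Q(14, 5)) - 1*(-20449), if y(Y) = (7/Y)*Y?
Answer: 20456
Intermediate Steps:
y(Y) = 7
y(Q(14, 5)) - 1*(-20449) = 7 - 1*(-20449) = 7 + 20449 = 20456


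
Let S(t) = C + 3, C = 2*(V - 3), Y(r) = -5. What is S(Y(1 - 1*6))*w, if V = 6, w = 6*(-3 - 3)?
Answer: -324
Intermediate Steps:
w = -36 (w = 6*(-6) = -36)
C = 6 (C = 2*(6 - 3) = 2*3 = 6)
S(t) = 9 (S(t) = 6 + 3 = 9)
S(Y(1 - 1*6))*w = 9*(-36) = -324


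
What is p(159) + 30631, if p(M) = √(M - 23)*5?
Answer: 30631 + 10*√34 ≈ 30689.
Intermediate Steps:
p(M) = 5*√(-23 + M) (p(M) = √(-23 + M)*5 = 5*√(-23 + M))
p(159) + 30631 = 5*√(-23 + 159) + 30631 = 5*√136 + 30631 = 5*(2*√34) + 30631 = 10*√34 + 30631 = 30631 + 10*√34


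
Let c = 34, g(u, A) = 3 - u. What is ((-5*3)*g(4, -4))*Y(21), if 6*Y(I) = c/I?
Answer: 85/21 ≈ 4.0476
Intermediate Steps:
Y(I) = 17/(3*I) (Y(I) = (34/I)/6 = 17/(3*I))
((-5*3)*g(4, -4))*Y(21) = ((-5*3)*(3 - 1*4))*((17/3)/21) = (-15*(3 - 4))*((17/3)*(1/21)) = -15*(-1)*(17/63) = 15*(17/63) = 85/21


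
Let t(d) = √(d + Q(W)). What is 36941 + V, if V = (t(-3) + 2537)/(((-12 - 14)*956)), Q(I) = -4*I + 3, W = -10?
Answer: 918202959/24856 - √10/12428 ≈ 36941.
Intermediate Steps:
Q(I) = 3 - 4*I
t(d) = √(43 + d) (t(d) = √(d + (3 - 4*(-10))) = √(d + (3 + 40)) = √(d + 43) = √(43 + d))
V = -2537/24856 - √10/12428 (V = (√(43 - 3) + 2537)/(((-12 - 14)*956)) = (√40 + 2537)/((-26*956)) = (2*√10 + 2537)/(-24856) = (2537 + 2*√10)*(-1/24856) = -2537/24856 - √10/12428 ≈ -0.10232)
36941 + V = 36941 + (-2537/24856 - √10/12428) = 918202959/24856 - √10/12428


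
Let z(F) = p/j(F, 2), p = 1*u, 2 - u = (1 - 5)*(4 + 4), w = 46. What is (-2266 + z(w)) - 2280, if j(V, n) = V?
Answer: -104541/23 ≈ -4545.3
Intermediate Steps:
u = 34 (u = 2 - (1 - 5)*(4 + 4) = 2 - (-4)*8 = 2 - 1*(-32) = 2 + 32 = 34)
p = 34 (p = 1*34 = 34)
z(F) = 34/F
(-2266 + z(w)) - 2280 = (-2266 + 34/46) - 2280 = (-2266 + 34*(1/46)) - 2280 = (-2266 + 17/23) - 2280 = -52101/23 - 2280 = -104541/23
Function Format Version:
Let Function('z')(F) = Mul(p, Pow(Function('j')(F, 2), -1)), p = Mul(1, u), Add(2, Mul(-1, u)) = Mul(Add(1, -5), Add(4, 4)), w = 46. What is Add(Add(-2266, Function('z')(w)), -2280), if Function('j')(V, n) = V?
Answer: Rational(-104541, 23) ≈ -4545.3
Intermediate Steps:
u = 34 (u = Add(2, Mul(-1, Mul(Add(1, -5), Add(4, 4)))) = Add(2, Mul(-1, Mul(-4, 8))) = Add(2, Mul(-1, -32)) = Add(2, 32) = 34)
p = 34 (p = Mul(1, 34) = 34)
Function('z')(F) = Mul(34, Pow(F, -1))
Add(Add(-2266, Function('z')(w)), -2280) = Add(Add(-2266, Mul(34, Pow(46, -1))), -2280) = Add(Add(-2266, Mul(34, Rational(1, 46))), -2280) = Add(Add(-2266, Rational(17, 23)), -2280) = Add(Rational(-52101, 23), -2280) = Rational(-104541, 23)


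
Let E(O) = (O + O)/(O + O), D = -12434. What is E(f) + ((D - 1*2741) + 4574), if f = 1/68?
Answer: -10600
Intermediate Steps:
f = 1/68 ≈ 0.014706
E(O) = 1 (E(O) = (2*O)/((2*O)) = (2*O)*(1/(2*O)) = 1)
E(f) + ((D - 1*2741) + 4574) = 1 + ((-12434 - 1*2741) + 4574) = 1 + ((-12434 - 2741) + 4574) = 1 + (-15175 + 4574) = 1 - 10601 = -10600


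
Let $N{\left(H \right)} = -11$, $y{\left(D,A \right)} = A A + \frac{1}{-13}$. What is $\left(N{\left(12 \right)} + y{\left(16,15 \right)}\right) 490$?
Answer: $\frac{1362690}{13} \approx 1.0482 \cdot 10^{5}$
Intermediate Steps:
$y{\left(D,A \right)} = - \frac{1}{13} + A^{2}$ ($y{\left(D,A \right)} = A^{2} - \frac{1}{13} = - \frac{1}{13} + A^{2}$)
$\left(N{\left(12 \right)} + y{\left(16,15 \right)}\right) 490 = \left(-11 - \left(\frac{1}{13} - 15^{2}\right)\right) 490 = \left(-11 + \left(- \frac{1}{13} + 225\right)\right) 490 = \left(-11 + \frac{2924}{13}\right) 490 = \frac{2781}{13} \cdot 490 = \frac{1362690}{13}$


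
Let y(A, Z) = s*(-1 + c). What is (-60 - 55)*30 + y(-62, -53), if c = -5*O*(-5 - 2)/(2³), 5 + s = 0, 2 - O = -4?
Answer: -14305/4 ≈ -3576.3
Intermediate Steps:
O = 6 (O = 2 - 1*(-4) = 2 + 4 = 6)
s = -5 (s = -5 + 0 = -5)
c = 105/4 (c = -5*6*(-5 - 2)/(2³) = -5*6*(-7)/8 = -(-210)/8 = -5*(-21/4) = 105/4 ≈ 26.250)
y(A, Z) = -505/4 (y(A, Z) = -5*(-1 + 105/4) = -5*101/4 = -505/4)
(-60 - 55)*30 + y(-62, -53) = (-60 - 55)*30 - 505/4 = -115*30 - 505/4 = -3450 - 505/4 = -14305/4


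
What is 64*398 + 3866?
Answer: 29338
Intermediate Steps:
64*398 + 3866 = 25472 + 3866 = 29338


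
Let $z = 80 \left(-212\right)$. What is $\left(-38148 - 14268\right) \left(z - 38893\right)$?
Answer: $2927590848$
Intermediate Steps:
$z = -16960$
$\left(-38148 - 14268\right) \left(z - 38893\right) = \left(-38148 - 14268\right) \left(-16960 - 38893\right) = \left(-52416\right) \left(-55853\right) = 2927590848$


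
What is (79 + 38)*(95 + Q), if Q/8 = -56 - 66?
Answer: -103077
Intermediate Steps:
Q = -976 (Q = 8*(-56 - 66) = 8*(-122) = -976)
(79 + 38)*(95 + Q) = (79 + 38)*(95 - 976) = 117*(-881) = -103077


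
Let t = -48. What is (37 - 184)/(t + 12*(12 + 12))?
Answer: -49/80 ≈ -0.61250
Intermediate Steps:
(37 - 184)/(t + 12*(12 + 12)) = (37 - 184)/(-48 + 12*(12 + 12)) = -147/(-48 + 12*24) = -147/(-48 + 288) = -147/240 = -147*1/240 = -49/80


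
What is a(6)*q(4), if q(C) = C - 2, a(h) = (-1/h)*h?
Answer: -2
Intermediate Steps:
a(h) = -1
q(C) = -2 + C
a(6)*q(4) = -(-2 + 4) = -1*2 = -2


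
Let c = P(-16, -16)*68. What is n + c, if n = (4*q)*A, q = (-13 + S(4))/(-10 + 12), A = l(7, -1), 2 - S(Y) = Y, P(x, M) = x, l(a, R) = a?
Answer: -1298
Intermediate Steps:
S(Y) = 2 - Y
A = 7
q = -15/2 (q = (-13 + (2 - 1*4))/(-10 + 12) = (-13 + (2 - 4))/2 = (-13 - 2)*(1/2) = -15*1/2 = -15/2 ≈ -7.5000)
c = -1088 (c = -16*68 = -1088)
n = -210 (n = (4*(-15/2))*7 = -30*7 = -210)
n + c = -210 - 1088 = -1298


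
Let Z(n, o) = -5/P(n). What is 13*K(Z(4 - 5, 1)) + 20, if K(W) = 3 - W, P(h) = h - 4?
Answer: 46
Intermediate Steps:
P(h) = -4 + h
Z(n, o) = -5/(-4 + n)
13*K(Z(4 - 5, 1)) + 20 = 13*(3 - (-5)/(-4 + (4 - 5))) + 20 = 13*(3 - (-5)/(-4 - 1)) + 20 = 13*(3 - (-5)/(-5)) + 20 = 13*(3 - (-5)*(-1)/5) + 20 = 13*(3 - 1*1) + 20 = 13*(3 - 1) + 20 = 13*2 + 20 = 26 + 20 = 46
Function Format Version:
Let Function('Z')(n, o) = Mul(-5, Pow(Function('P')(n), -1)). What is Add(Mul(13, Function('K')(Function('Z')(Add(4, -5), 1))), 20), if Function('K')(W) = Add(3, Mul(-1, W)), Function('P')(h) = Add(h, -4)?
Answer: 46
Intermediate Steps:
Function('P')(h) = Add(-4, h)
Function('Z')(n, o) = Mul(-5, Pow(Add(-4, n), -1))
Add(Mul(13, Function('K')(Function('Z')(Add(4, -5), 1))), 20) = Add(Mul(13, Add(3, Mul(-1, Mul(-5, Pow(Add(-4, Add(4, -5)), -1))))), 20) = Add(Mul(13, Add(3, Mul(-1, Mul(-5, Pow(Add(-4, -1), -1))))), 20) = Add(Mul(13, Add(3, Mul(-1, Mul(-5, Pow(-5, -1))))), 20) = Add(Mul(13, Add(3, Mul(-1, Mul(-5, Rational(-1, 5))))), 20) = Add(Mul(13, Add(3, Mul(-1, 1))), 20) = Add(Mul(13, Add(3, -1)), 20) = Add(Mul(13, 2), 20) = Add(26, 20) = 46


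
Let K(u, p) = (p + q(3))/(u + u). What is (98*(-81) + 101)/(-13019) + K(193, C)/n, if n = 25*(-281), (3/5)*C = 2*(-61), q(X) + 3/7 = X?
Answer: 223165055077/370681199175 ≈ 0.60204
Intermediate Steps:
q(X) = -3/7 + X
C = -610/3 (C = 5*(2*(-61))/3 = (5/3)*(-122) = -610/3 ≈ -203.33)
K(u, p) = (18/7 + p)/(2*u) (K(u, p) = (p + (-3/7 + 3))/(u + u) = (p + 18/7)/((2*u)) = (18/7 + p)*(1/(2*u)) = (18/7 + p)/(2*u))
n = -7025
(98*(-81) + 101)/(-13019) + K(193, C)/n = (98*(-81) + 101)/(-13019) + ((1/14)*(18 + 7*(-610/3))/193)/(-7025) = (-7938 + 101)*(-1/13019) + ((1/14)*(1/193)*(18 - 4270/3))*(-1/7025) = -7837*(-1/13019) + ((1/14)*(1/193)*(-4216/3))*(-1/7025) = 7837/13019 - 2108/4053*(-1/7025) = 7837/13019 + 2108/28472325 = 223165055077/370681199175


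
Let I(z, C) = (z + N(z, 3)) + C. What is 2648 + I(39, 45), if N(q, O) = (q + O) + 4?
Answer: 2778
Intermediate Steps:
N(q, O) = 4 + O + q (N(q, O) = (O + q) + 4 = 4 + O + q)
I(z, C) = 7 + C + 2*z (I(z, C) = (z + (4 + 3 + z)) + C = (z + (7 + z)) + C = (7 + 2*z) + C = 7 + C + 2*z)
2648 + I(39, 45) = 2648 + (7 + 45 + 2*39) = 2648 + (7 + 45 + 78) = 2648 + 130 = 2778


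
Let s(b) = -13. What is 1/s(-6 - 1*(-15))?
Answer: -1/13 ≈ -0.076923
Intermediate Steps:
1/s(-6 - 1*(-15)) = 1/(-13) = -1/13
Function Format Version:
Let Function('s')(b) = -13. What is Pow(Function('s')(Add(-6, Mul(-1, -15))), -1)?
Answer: Rational(-1, 13) ≈ -0.076923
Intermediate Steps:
Pow(Function('s')(Add(-6, Mul(-1, -15))), -1) = Pow(-13, -1) = Rational(-1, 13)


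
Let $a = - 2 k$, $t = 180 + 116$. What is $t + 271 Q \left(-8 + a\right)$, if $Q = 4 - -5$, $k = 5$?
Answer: $-43606$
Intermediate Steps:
$t = 296$
$Q = 9$ ($Q = 4 + 5 = 9$)
$a = -10$ ($a = \left(-2\right) 5 = -10$)
$t + 271 Q \left(-8 + a\right) = 296 + 271 \cdot 9 \left(-8 - 10\right) = 296 + 271 \cdot 9 \left(-18\right) = 296 + 271 \left(-162\right) = 296 - 43902 = -43606$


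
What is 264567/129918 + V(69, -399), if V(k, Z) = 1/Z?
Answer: 35144105/17279094 ≈ 2.0339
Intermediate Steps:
264567/129918 + V(69, -399) = 264567/129918 + 1/(-399) = 264567*(1/129918) - 1/399 = 88189/43306 - 1/399 = 35144105/17279094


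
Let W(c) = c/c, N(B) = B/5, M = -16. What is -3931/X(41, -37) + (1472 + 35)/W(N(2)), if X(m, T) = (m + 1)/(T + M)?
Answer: 271637/42 ≈ 6467.5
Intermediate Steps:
N(B) = B/5 (N(B) = B*(⅕) = B/5)
W(c) = 1
X(m, T) = (1 + m)/(-16 + T) (X(m, T) = (m + 1)/(T - 16) = (1 + m)/(-16 + T))
-3931/X(41, -37) + (1472 + 35)/W(N(2)) = -3931*(-16 - 37)/(1 + 41) + (1472 + 35)/1 = -3931/(42/(-53)) + 1507*1 = -3931/((-1/53*42)) + 1507 = -3931/(-42/53) + 1507 = -3931*(-53/42) + 1507 = 208343/42 + 1507 = 271637/42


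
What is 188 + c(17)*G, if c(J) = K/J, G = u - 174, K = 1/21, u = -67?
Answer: 66875/357 ≈ 187.32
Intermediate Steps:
K = 1/21 ≈ 0.047619
G = -241 (G = -67 - 174 = -241)
c(J) = 1/(21*J)
188 + c(17)*G = 188 + ((1/21)/17)*(-241) = 188 + ((1/21)*(1/17))*(-241) = 188 + (1/357)*(-241) = 188 - 241/357 = 66875/357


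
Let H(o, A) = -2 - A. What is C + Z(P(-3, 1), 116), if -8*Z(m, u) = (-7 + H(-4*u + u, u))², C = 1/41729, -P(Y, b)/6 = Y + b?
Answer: -652015617/333832 ≈ -1953.1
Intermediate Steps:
P(Y, b) = -6*Y - 6*b (P(Y, b) = -6*(Y + b) = -6*Y - 6*b)
C = 1/41729 ≈ 2.3964e-5
Z(m, u) = -(-9 - u)²/8 (Z(m, u) = -(-7 + (-2 - u))²/8 = -(-9 - u)²/8)
C + Z(P(-3, 1), 116) = 1/41729 - (9 + 116)²/8 = 1/41729 - ⅛*125² = 1/41729 - ⅛*15625 = 1/41729 - 15625/8 = -652015617/333832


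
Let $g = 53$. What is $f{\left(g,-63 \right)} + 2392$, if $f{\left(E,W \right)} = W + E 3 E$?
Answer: $10756$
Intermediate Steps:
$f{\left(E,W \right)} = W + 3 E^{2}$ ($f{\left(E,W \right)} = W + 3 E E = W + 3 E^{2}$)
$f{\left(g,-63 \right)} + 2392 = \left(-63 + 3 \cdot 53^{2}\right) + 2392 = \left(-63 + 3 \cdot 2809\right) + 2392 = \left(-63 + 8427\right) + 2392 = 8364 + 2392 = 10756$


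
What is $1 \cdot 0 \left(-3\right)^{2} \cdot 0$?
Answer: $0$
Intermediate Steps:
$1 \cdot 0 \left(-3\right)^{2} \cdot 0 = 0 \cdot 9 \cdot 0 = 0 \cdot 0 = 0$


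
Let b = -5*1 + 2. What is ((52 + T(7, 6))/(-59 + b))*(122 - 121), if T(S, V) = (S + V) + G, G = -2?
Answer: -63/62 ≈ -1.0161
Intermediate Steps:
b = -3 (b = -5 + 2 = -3)
T(S, V) = -2 + S + V (T(S, V) = (S + V) - 2 = -2 + S + V)
((52 + T(7, 6))/(-59 + b))*(122 - 121) = ((52 + (-2 + 7 + 6))/(-59 - 3))*(122 - 121) = ((52 + 11)/(-62))*1 = (63*(-1/62))*1 = -63/62*1 = -63/62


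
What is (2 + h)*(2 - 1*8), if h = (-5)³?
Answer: 738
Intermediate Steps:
h = -125
(2 + h)*(2 - 1*8) = (2 - 125)*(2 - 1*8) = -123*(2 - 8) = -123*(-6) = 738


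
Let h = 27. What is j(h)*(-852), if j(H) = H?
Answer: -23004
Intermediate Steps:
j(h)*(-852) = 27*(-852) = -23004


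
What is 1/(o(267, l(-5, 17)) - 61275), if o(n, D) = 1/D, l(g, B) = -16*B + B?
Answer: -255/15625126 ≈ -1.6320e-5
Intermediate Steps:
l(g, B) = -15*B
1/(o(267, l(-5, 17)) - 61275) = 1/(1/(-15*17) - 61275) = 1/(1/(-255) - 61275) = 1/(-1/255 - 61275) = 1/(-15625126/255) = -255/15625126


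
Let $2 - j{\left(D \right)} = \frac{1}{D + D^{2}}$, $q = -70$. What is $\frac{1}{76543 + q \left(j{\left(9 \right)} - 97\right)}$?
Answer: $\frac{9}{748744} \approx 1.202 \cdot 10^{-5}$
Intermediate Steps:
$j{\left(D \right)} = 2 - \frac{1}{D + D^{2}}$
$\frac{1}{76543 + q \left(j{\left(9 \right)} - 97\right)} = \frac{1}{76543 - 70 \left(\frac{-1 + 2 \cdot 9 + 2 \cdot 9^{2}}{9 \left(1 + 9\right)} - 97\right)} = \frac{1}{76543 - 70 \left(\frac{-1 + 18 + 2 \cdot 81}{9 \cdot 10} - 97\right)} = \frac{1}{76543 - 70 \left(\frac{1}{9} \cdot \frac{1}{10} \left(-1 + 18 + 162\right) - 97\right)} = \frac{1}{76543 - 70 \left(\frac{1}{9} \cdot \frac{1}{10} \cdot 179 - 97\right)} = \frac{1}{76543 - 70 \left(\frac{179}{90} - 97\right)} = \frac{1}{76543 - - \frac{59857}{9}} = \frac{1}{76543 + \frac{59857}{9}} = \frac{1}{\frac{748744}{9}} = \frac{9}{748744}$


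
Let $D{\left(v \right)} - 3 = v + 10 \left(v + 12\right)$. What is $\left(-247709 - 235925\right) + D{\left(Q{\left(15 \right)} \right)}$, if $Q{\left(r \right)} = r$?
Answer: $-483346$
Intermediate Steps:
$D{\left(v \right)} = 123 + 11 v$ ($D{\left(v \right)} = 3 + \left(v + 10 \left(v + 12\right)\right) = 3 + \left(v + 10 \left(12 + v\right)\right) = 3 + \left(v + \left(120 + 10 v\right)\right) = 3 + \left(120 + 11 v\right) = 123 + 11 v$)
$\left(-247709 - 235925\right) + D{\left(Q{\left(15 \right)} \right)} = \left(-247709 - 235925\right) + \left(123 + 11 \cdot 15\right) = \left(-247709 - 235925\right) + \left(123 + 165\right) = -483634 + 288 = -483346$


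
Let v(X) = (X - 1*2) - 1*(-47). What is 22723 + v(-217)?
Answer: 22551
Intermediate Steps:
v(X) = 45 + X (v(X) = (X - 2) + 47 = (-2 + X) + 47 = 45 + X)
22723 + v(-217) = 22723 + (45 - 217) = 22723 - 172 = 22551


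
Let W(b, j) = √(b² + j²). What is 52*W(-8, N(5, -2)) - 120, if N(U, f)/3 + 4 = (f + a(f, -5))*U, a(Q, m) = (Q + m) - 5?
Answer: -120 + 1352*√73 ≈ 11432.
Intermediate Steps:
a(Q, m) = -5 + Q + m
N(U, f) = -12 + 3*U*(-10 + 2*f) (N(U, f) = -12 + 3*((f + (-5 + f - 5))*U) = -12 + 3*((f + (-10 + f))*U) = -12 + 3*((-10 + 2*f)*U) = -12 + 3*(U*(-10 + 2*f)) = -12 + 3*U*(-10 + 2*f))
52*W(-8, N(5, -2)) - 120 = 52*√((-8)² + (-12 - 30*5 + 6*5*(-2))²) - 120 = 52*√(64 + (-12 - 150 - 60)²) - 120 = 52*√(64 + (-222)²) - 120 = 52*√(64 + 49284) - 120 = 52*√49348 - 120 = 52*(26*√73) - 120 = 1352*√73 - 120 = -120 + 1352*√73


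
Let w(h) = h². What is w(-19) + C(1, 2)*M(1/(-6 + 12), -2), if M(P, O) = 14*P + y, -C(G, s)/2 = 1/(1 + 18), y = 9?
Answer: 20509/57 ≈ 359.81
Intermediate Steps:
C(G, s) = -2/19 (C(G, s) = -2/(1 + 18) = -2/19)
M(P, O) = 9 + 14*P (M(P, O) = 14*P + 9 = 9 + 14*P)
w(-19) + C(1, 2)*M(1/(-6 + 12), -2) = (-19)² - 2*(9 + 14/(-6 + 12))/19 = 361 - 2*(9 + 14/6)/19 = 361 - 2*(9 + 14*(⅙))/19 = 361 - 2*(9 + 7/3)/19 = 361 - 2/19*34/3 = 361 - 68/57 = 20509/57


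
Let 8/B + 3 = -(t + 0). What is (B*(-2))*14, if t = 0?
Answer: 224/3 ≈ 74.667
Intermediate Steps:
B = -8/3 (B = 8/(-3 - (0 + 0)) = 8/(-3 - 1*0) = 8/(-3 + 0) = 8/(-3) = 8*(-1/3) = -8/3 ≈ -2.6667)
(B*(-2))*14 = -8/3*(-2)*14 = (16/3)*14 = 224/3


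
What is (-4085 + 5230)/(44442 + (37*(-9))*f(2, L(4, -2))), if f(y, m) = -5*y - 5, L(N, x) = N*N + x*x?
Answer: 1145/49437 ≈ 0.023161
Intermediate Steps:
L(N, x) = N² + x²
f(y, m) = -5 - 5*y
(-4085 + 5230)/(44442 + (37*(-9))*f(2, L(4, -2))) = (-4085 + 5230)/(44442 + (37*(-9))*(-5 - 5*2)) = 1145/(44442 - 333*(-5 - 10)) = 1145/(44442 - 333*(-15)) = 1145/(44442 + 4995) = 1145/49437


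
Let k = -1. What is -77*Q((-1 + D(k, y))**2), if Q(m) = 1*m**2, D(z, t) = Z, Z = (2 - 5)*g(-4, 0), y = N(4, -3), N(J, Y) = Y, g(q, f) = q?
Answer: -1127357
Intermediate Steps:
y = -3
Z = 12 (Z = (2 - 5)*(-4) = -3*(-4) = 12)
D(z, t) = 12
Q(m) = m**2
-77*Q((-1 + D(k, y))**2) = -77*(-1 + 12)**4 = -77*(11**2)**2 = -77*121**2 = -77*14641 = -1127357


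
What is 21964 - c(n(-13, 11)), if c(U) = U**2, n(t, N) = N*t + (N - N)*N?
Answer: 1515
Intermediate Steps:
n(t, N) = N*t (n(t, N) = N*t + 0*N = N*t + 0 = N*t)
21964 - c(n(-13, 11)) = 21964 - (11*(-13))**2 = 21964 - 1*(-143)**2 = 21964 - 1*20449 = 21964 - 20449 = 1515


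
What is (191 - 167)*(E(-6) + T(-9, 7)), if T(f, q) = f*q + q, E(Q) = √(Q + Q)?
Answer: -1344 + 48*I*√3 ≈ -1344.0 + 83.138*I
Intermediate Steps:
E(Q) = √2*√Q (E(Q) = √(2*Q) = √2*√Q)
T(f, q) = q + f*q
(191 - 167)*(E(-6) + T(-9, 7)) = (191 - 167)*(√2*√(-6) + 7*(1 - 9)) = 24*(√2*(I*√6) + 7*(-8)) = 24*(2*I*√3 - 56) = 24*(-56 + 2*I*√3) = -1344 + 48*I*√3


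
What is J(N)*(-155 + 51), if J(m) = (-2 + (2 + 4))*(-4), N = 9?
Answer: 1664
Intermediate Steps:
J(m) = -16 (J(m) = (-2 + 6)*(-4) = 4*(-4) = -16)
J(N)*(-155 + 51) = -16*(-155 + 51) = -16*(-104) = 1664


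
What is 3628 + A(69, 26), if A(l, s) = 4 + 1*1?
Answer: 3633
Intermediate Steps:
A(l, s) = 5 (A(l, s) = 4 + 1 = 5)
3628 + A(69, 26) = 3628 + 5 = 3633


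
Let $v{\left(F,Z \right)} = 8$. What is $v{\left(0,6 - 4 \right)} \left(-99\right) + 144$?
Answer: $-648$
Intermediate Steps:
$v{\left(0,6 - 4 \right)} \left(-99\right) + 144 = 8 \left(-99\right) + 144 = -792 + 144 = -648$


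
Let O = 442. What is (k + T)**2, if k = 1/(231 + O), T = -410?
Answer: 76136813041/452929 ≈ 1.6810e+5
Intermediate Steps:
k = 1/673 (k = 1/(231 + 442) = 1/673 ≈ 0.0014859)
(k + T)**2 = (1/673 - 410)**2 = (-275929/673)**2 = 76136813041/452929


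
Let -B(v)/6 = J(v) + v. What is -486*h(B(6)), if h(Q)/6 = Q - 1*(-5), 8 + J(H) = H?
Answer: 55404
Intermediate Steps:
J(H) = -8 + H
B(v) = 48 - 12*v (B(v) = -6*((-8 + v) + v) = -6*(-8 + 2*v) = 48 - 12*v)
h(Q) = 30 + 6*Q (h(Q) = 6*(Q - 1*(-5)) = 6*(Q + 5) = 6*(5 + Q) = 30 + 6*Q)
-486*h(B(6)) = -486*(30 + 6*(48 - 12*6)) = -486*(30 + 6*(48 - 72)) = -486*(30 + 6*(-24)) = -486*(30 - 144) = -486*(-114) = 55404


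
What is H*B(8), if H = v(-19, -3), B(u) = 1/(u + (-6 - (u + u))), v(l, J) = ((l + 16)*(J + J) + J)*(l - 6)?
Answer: 375/14 ≈ 26.786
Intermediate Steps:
v(l, J) = (-6 + l)*(J + 2*J*(16 + l)) (v(l, J) = ((16 + l)*(2*J) + J)*(-6 + l) = (2*J*(16 + l) + J)*(-6 + l) = (J + 2*J*(16 + l))*(-6 + l) = (-6 + l)*(J + 2*J*(16 + l)))
B(u) = 1/(-6 - u) (B(u) = 1/(u + (-6 - 2*u)) = 1/(-6 - u))
H = -375 (H = -3*(-198 + 2*(-19)² + 21*(-19)) = -3*(-198 + 2*361 - 399) = -3*(-198 + 722 - 399) = -3*125 = -375)
H*B(8) = -(-375)/(6 + 8) = -(-375)/14 = -375*(-1/14) = 375/14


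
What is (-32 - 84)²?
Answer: 13456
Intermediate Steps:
(-32 - 84)² = (-116)² = 13456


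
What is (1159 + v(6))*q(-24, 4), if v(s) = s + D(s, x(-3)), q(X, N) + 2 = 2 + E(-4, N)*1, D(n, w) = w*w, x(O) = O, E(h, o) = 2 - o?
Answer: -2348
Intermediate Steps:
D(n, w) = w²
q(X, N) = 2 - N (q(X, N) = -2 + (2 + (2 - N)*1) = -2 + (2 + (2 - N)) = -2 + (4 - N) = 2 - N)
v(s) = 9 + s (v(s) = s + (-3)² = s + 9 = 9 + s)
(1159 + v(6))*q(-24, 4) = (1159 + (9 + 6))*(2 - 1*4) = (1159 + 15)*(2 - 4) = 1174*(-2) = -2348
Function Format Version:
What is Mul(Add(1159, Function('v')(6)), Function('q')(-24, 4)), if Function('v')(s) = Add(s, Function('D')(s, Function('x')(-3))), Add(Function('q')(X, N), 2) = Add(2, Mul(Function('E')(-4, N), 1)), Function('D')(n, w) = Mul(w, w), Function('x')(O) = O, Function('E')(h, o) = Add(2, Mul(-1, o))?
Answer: -2348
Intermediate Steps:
Function('D')(n, w) = Pow(w, 2)
Function('q')(X, N) = Add(2, Mul(-1, N)) (Function('q')(X, N) = Add(-2, Add(2, Mul(Add(2, Mul(-1, N)), 1))) = Add(-2, Add(2, Add(2, Mul(-1, N)))) = Add(-2, Add(4, Mul(-1, N))) = Add(2, Mul(-1, N)))
Function('v')(s) = Add(9, s) (Function('v')(s) = Add(s, Pow(-3, 2)) = Add(s, 9) = Add(9, s))
Mul(Add(1159, Function('v')(6)), Function('q')(-24, 4)) = Mul(Add(1159, Add(9, 6)), Add(2, Mul(-1, 4))) = Mul(Add(1159, 15), Add(2, -4)) = Mul(1174, -2) = -2348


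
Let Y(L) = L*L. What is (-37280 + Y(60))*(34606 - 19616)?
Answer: -504863200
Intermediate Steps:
Y(L) = L²
(-37280 + Y(60))*(34606 - 19616) = (-37280 + 60²)*(34606 - 19616) = (-37280 + 3600)*14990 = -33680*14990 = -504863200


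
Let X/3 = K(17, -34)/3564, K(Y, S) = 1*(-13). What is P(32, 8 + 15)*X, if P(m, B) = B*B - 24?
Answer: -6565/1188 ≈ -5.5261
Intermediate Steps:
K(Y, S) = -13
X = -13/1188 (X = 3*(-13/3564) = -13/1188 ≈ -0.010943)
P(m, B) = -24 + B**2 (P(m, B) = B**2 - 24 = -24 + B**2)
P(32, 8 + 15)*X = (-24 + (8 + 15)**2)*(-13/1188) = (-24 + 23**2)*(-13/1188) = (-24 + 529)*(-13/1188) = 505*(-13/1188) = -6565/1188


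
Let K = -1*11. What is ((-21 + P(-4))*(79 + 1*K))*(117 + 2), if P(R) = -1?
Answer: -178024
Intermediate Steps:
K = -11
((-21 + P(-4))*(79 + 1*K))*(117 + 2) = ((-21 - 1)*(79 + 1*(-11)))*(117 + 2) = -22*(79 - 11)*119 = -22*68*119 = -1496*119 = -178024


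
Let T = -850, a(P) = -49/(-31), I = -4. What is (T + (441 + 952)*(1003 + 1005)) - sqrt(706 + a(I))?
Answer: 2796294 - sqrt(679985)/31 ≈ 2.7963e+6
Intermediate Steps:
a(P) = 49/31 (a(P) = -49*(-1/31) = 49/31)
(T + (441 + 952)*(1003 + 1005)) - sqrt(706 + a(I)) = (-850 + (441 + 952)*(1003 + 1005)) - sqrt(706 + 49/31) = (-850 + 1393*2008) - sqrt(21935/31) = (-850 + 2797144) - sqrt(679985)/31 = 2796294 - sqrt(679985)/31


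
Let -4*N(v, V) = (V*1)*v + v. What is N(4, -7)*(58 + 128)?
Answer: 1116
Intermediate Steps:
N(v, V) = -v/4 - V*v/4 (N(v, V) = -((V*1)*v + v)/4 = -(V*v + v)/4 = -(v + V*v)/4 = -v/4 - V*v/4)
N(4, -7)*(58 + 128) = (-¼*4*(1 - 7))*(58 + 128) = -¼*4*(-6)*186 = 6*186 = 1116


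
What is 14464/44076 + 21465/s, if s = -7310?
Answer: -42017975/16109778 ≈ -2.6082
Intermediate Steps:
14464/44076 + 21465/s = 14464/44076 + 21465/(-7310) = 14464*(1/44076) + 21465*(-1/7310) = 3616/11019 - 4293/1462 = -42017975/16109778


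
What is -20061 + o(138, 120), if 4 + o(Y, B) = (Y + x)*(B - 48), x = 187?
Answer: 3335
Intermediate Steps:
o(Y, B) = -4 + (-48 + B)*(187 + Y) (o(Y, B) = -4 + (Y + 187)*(B - 48) = -4 + (187 + Y)*(-48 + B) = -4 + (-48 + B)*(187 + Y))
-20061 + o(138, 120) = -20061 + (-8980 - 48*138 + 187*120 + 120*138) = -20061 + (-8980 - 6624 + 22440 + 16560) = -20061 + 23396 = 3335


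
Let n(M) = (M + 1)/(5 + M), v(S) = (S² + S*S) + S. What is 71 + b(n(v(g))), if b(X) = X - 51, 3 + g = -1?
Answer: 689/33 ≈ 20.879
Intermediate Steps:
g = -4 (g = -3 - 1 = -4)
v(S) = S + 2*S² (v(S) = (S² + S²) + S = 2*S² + S = S + 2*S²)
n(M) = (1 + M)/(5 + M)
b(X) = -51 + X
71 + b(n(v(g))) = 71 + (-51 + (1 - 4*(1 + 2*(-4)))/(5 - 4*(1 + 2*(-4)))) = 71 + (-51 + (1 - 4*(1 - 8))/(5 - 4*(1 - 8))) = 71 + (-51 + (1 - 4*(-7))/(5 - 4*(-7))) = 71 + (-51 + (1 + 28)/(5 + 28)) = 71 + (-51 + 29/33) = 71 - 1654/33 = 689/33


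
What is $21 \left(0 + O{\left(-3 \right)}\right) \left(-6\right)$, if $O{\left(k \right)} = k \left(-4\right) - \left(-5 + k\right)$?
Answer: $-2520$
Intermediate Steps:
$O{\left(k \right)} = 5 - 5 k$ ($O{\left(k \right)} = - 4 k - \left(-5 + k\right) = 5 - 5 k$)
$21 \left(0 + O{\left(-3 \right)}\right) \left(-6\right) = 21 \left(0 + \left(5 - -15\right)\right) \left(-6\right) = 21 \left(0 + \left(5 + 15\right)\right) \left(-6\right) = 21 \left(0 + 20\right) \left(-6\right) = 21 \cdot 20 \left(-6\right) = 21 \left(-120\right) = -2520$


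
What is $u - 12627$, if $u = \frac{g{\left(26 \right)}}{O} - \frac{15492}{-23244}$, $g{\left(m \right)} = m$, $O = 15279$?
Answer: $- \frac{373681630670}{29595423} \approx -12626.0$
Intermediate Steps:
$u = \frac{19775551}{29595423}$ ($u = \frac{26}{15279} - \frac{15492}{-23244} = 26 \cdot \frac{1}{15279} - - \frac{1291}{1937} = \frac{26}{15279} + \frac{1291}{1937} = \frac{19775551}{29595423} \approx 0.6682$)
$u - 12627 = \frac{19775551}{29595423} - 12627 = - \frac{373681630670}{29595423}$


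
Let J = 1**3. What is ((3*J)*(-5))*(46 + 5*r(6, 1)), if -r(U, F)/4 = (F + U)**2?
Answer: 14010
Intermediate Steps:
r(U, F) = -4*(F + U)**2
J = 1
((3*J)*(-5))*(46 + 5*r(6, 1)) = ((3*1)*(-5))*(46 + 5*(-4*(1 + 6)**2)) = (3*(-5))*(46 + 5*(-4*7**2)) = -15*(46 + 5*(-4*49)) = -15*(46 + 5*(-196)) = -15*(46 - 980) = -15*(-934) = 14010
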